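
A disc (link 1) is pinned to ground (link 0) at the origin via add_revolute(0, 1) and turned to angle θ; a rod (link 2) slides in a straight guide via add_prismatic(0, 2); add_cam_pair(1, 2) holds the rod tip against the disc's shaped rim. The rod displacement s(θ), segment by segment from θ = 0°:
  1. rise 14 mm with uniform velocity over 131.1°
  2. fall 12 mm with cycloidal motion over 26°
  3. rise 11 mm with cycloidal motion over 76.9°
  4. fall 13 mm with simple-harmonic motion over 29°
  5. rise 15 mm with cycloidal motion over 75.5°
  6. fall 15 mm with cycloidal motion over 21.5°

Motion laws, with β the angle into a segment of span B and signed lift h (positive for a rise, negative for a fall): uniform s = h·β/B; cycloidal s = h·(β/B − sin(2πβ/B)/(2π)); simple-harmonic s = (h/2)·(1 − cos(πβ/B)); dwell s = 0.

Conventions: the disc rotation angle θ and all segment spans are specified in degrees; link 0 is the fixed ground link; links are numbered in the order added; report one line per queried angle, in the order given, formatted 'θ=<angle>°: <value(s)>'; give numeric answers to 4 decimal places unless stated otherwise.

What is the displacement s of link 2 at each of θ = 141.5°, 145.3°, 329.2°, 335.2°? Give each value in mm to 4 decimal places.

segment 1 (0° to 131.1°, uniform, h = 14) is passed completely: s = 0.0000 + (14) = 14.0000
θ = 141.5° falls in segment 2 (131.1° to 157.1°, cycloidal, h = -12): β = 141.5 − 131.1 = 10.4°, B = 26°; Δs = -12·(0.4000 − sin(2π·0.4000)/(2π)) = -3.6774; s = 14.0000 − 3.6774 = 10.3226
θ = 145.3° falls in segment 2 (131.1° to 157.1°, cycloidal, h = -12): β = 145.3 − 131.1 = 14.2°, B = 26°; Δs = -12·(0.5462 − sin(2π·0.5462)/(2π)) = -7.1000; s = 14.0000 − 7.1000 = 6.9000
segment 2 (131.1° to 157.1°, cycloidal, h = -12) is passed completely: s = 14.0000 + (-12) = 2.0000
segment 3 (157.1° to 234°, cycloidal, h = 11) is passed completely: s = 2.0000 + (11) = 13.0000
segment 4 (234° to 263°, simple-harmonic, h = -13) is passed completely: s = 13.0000 + (-13) = 0.0000
θ = 329.2° falls in segment 5 (263° to 338.5°, cycloidal, h = 15): β = 329.2 − 263 = 66.2°, B = 75.5°; Δs = 15·(0.8768 − sin(2π·0.8768)/(2π)) = 14.8210; s = 0.0000 + 14.8210 = 14.8210
θ = 335.2° falls in segment 5 (263° to 338.5°, cycloidal, h = 15): β = 335.2 − 263 = 72.2°, B = 75.5°; Δs = 15·(0.9563 − sin(2π·0.9563)/(2π)) = 14.9918; s = 0.0000 + 14.9918 = 14.9918

θ=141.5°: 10.3226
θ=145.3°: 6.9000
θ=329.2°: 14.8210
θ=335.2°: 14.9918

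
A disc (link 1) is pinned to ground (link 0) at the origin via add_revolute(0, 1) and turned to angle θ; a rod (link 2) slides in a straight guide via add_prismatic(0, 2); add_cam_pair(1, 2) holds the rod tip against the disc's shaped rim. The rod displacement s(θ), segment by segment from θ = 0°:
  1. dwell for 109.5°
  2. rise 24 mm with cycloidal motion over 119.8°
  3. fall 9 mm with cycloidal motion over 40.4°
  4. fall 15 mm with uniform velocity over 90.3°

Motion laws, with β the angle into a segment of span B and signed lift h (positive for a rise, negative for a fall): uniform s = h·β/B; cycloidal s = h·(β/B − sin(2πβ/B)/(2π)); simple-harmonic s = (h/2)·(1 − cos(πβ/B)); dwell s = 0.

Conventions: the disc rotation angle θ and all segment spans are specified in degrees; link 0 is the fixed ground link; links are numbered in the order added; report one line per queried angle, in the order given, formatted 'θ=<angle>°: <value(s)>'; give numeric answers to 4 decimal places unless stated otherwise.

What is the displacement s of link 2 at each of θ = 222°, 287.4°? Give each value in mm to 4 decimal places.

segment 1 (0° to 109.5°, dwell): s unchanged at 0.0000
θ = 222° falls in segment 2 (109.5° to 229.3°, cycloidal, h = 24): β = 222 − 109.5 = 112.5°, B = 119.8°; Δs = 24·(0.9391 − sin(2π·0.9391)/(2π)) = 23.9645; s = 0.0000 + 23.9645 = 23.9645
segment 2 (109.5° to 229.3°, cycloidal, h = 24) is passed completely: s = 0.0000 + (24) = 24.0000
segment 3 (229.3° to 269.7°, cycloidal, h = -9) is passed completely: s = 24.0000 + (-9) = 15.0000
θ = 287.4° falls in segment 4 (269.7° to 360°, uniform, h = -15): β = 287.4 − 269.7 = 17.7°, B = 90.3°; Δs = -15·17.7/90.3 = -2.9402; s = 15.0000 − 2.9402 = 12.0598

θ=222°: 23.9645
θ=287.4°: 12.0598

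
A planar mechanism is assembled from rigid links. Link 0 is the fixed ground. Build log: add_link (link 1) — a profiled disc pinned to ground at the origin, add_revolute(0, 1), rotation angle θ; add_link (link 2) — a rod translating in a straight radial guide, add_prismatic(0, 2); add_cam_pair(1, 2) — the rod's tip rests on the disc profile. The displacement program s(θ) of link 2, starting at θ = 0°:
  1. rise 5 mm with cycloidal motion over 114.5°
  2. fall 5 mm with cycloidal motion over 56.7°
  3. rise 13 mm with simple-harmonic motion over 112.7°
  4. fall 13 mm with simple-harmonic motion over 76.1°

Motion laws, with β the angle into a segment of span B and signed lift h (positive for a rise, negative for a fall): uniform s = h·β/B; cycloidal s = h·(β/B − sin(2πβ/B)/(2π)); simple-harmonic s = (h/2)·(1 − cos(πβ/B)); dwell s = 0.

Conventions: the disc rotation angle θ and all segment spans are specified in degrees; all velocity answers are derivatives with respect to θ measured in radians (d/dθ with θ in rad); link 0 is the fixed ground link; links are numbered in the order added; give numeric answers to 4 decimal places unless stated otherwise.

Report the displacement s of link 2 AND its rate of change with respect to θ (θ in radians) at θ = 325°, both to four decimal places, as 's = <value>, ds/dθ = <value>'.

seg 1 [0°–114.5°] cycloidal, h=5: full span → s += 5 → s = 5.0000
seg 2 [114.5°–171.2°] cycloidal, h=-5: full span → s += -5 → s = 0.0000
seg 3 [171.2°–283.9°] simple-harmonic, h=13: full span → s += 13 → s = 13.0000
seg 4 [283.9°–360°] simple-harmonic, h=-13: θ=325° here. β=41.1, B=76.1. -13/2·(1 − cos(π·0.5401)) = -7.3163 → s = 5.6837
velocity in seg [283.9°–360°] (simple-harmonic), θ in radians: β = 41.1° = 0.7173 rad, B = 76.1° = 1.3282 rad; ds/dθ = (πh/(2B)) sin(πβ/B) = (π·(-13)/(2·1.3282)) sin(π·0.5401) = -15.252797 mm/rad

s = 5.6837, ds/dθ = -15.2528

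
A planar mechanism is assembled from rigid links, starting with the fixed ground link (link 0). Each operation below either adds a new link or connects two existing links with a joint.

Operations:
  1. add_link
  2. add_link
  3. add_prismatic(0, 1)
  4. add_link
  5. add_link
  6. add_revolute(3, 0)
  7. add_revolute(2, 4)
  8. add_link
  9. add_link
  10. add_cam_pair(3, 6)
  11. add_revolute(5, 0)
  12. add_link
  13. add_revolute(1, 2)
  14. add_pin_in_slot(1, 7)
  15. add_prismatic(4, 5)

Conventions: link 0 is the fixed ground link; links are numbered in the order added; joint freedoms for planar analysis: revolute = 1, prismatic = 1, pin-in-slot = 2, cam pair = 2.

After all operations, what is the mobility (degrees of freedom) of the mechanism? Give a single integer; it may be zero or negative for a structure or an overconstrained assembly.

L=1 J1=0 J2=0
add link → L=2 J1=0 J2=0
add link → L=3 J1=0 J2=0
P@0,1 dof=1 J1 → L=3 J1=1 J2=0
add link → L=4 J1=1 J2=0
add link → L=5 J1=1 J2=0
R@3,0 dof=1 J1 → L=5 J1=2 J2=0
R@2,4 dof=1 J1 → L=5 J1=3 J2=0
add link → L=6 J1=3 J2=0
add link → L=7 J1=3 J2=0
C@3,6 dof=2 J2 → L=7 J1=3 J2=1
R@5,0 dof=1 J1 → L=7 J1=4 J2=1
add link → L=8 J1=4 J2=1
R@1,2 dof=1 J1 → L=8 J1=5 J2=1
PS@1,7 dof=2 J2 → L=8 J1=5 J2=2
P@4,5 dof=1 J1 → L=8 J1=6 J2=2
M=3(L−1)−2J1−J2=3·7−2·6−2=7

M = 7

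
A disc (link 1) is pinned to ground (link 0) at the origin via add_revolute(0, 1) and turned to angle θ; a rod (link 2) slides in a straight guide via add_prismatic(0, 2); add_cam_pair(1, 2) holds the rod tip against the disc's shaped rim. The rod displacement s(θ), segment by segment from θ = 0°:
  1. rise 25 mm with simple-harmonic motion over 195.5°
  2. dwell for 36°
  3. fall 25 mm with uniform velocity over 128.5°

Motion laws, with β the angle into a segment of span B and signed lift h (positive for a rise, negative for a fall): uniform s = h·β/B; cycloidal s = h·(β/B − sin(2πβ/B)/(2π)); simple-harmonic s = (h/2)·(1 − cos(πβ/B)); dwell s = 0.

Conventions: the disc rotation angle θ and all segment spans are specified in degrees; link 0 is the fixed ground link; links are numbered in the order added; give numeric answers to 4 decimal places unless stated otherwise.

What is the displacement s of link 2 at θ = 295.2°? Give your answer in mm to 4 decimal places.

segment 1 (0° to 195.5°, simple-harmonic, h = 25) is passed completely: s = 0.0000 + (25) = 25.0000
segment 2 (195.5° to 231.5°, dwell): s unchanged at 25.0000
θ = 295.2° falls in segment 3 (231.5° to 360°, uniform, h = -25): β = 295.2 − 231.5 = 63.7°, B = 128.5°; Δs = -25·63.7/128.5 = -12.3930; s = 25.0000 − 12.3930 = 12.6070

12.6070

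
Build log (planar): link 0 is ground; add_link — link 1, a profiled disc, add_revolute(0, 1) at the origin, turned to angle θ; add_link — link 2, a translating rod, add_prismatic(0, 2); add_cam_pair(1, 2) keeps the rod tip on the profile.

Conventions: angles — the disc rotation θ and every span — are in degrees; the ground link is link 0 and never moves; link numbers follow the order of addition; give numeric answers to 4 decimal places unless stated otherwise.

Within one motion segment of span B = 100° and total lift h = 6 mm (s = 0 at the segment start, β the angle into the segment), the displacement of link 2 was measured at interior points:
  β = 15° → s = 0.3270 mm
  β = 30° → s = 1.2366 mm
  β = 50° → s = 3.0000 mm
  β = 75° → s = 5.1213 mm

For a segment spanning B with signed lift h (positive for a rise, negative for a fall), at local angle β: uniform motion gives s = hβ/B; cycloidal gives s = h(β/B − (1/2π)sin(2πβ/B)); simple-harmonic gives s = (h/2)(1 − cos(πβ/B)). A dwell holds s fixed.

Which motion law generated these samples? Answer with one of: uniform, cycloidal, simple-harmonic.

candidates at β/B = r: uniform s = h·r (linear in β); cycloidal s = h·(r − sin(2πr)/(2π)); simple-harmonic s = (h/2)(1 − cos(πr))
β=15°: printed 0.3270 | uniform 0.9000, cycloidal 0.1274, simple-harmonic 0.3270
β=30°: printed 1.2366 | uniform 1.8000, cycloidal 0.8918, simple-harmonic 1.2366
β=50°: printed 3.0000 | uniform 3.0000, cycloidal 3.0000, simple-harmonic 3.0000
β=75°: printed 5.1213 | uniform 4.5000, cycloidal 5.4549, simple-harmonic 5.1213
only one law matches every sample → simple-harmonic

simple-harmonic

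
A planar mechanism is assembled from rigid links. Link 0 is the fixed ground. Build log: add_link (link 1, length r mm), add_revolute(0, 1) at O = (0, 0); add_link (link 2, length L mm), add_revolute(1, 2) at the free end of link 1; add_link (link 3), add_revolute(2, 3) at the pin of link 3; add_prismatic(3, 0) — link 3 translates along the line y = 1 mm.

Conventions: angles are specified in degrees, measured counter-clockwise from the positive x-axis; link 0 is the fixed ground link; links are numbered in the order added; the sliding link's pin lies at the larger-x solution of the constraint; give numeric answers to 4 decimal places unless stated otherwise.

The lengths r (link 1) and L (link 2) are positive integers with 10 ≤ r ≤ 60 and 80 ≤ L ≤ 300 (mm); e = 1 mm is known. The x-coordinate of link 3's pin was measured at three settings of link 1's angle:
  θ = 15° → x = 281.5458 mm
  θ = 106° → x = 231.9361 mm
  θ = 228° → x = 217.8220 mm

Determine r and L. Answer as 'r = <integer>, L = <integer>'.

constraint per measurement: (x − r cos θ)² + (r sin θ − e)² = L²
subtracting the θ₁ and θ₂ equations cancels the r² and L² terms:
r = (x₁² − x₂²) / (2[(x₁cos θ₁ + e sin θ₁) − (x₂cos θ₂ + e sin θ₂)]) = 38.0000 → r = 38
L² = (x₁ − r cos θ₁)² + (r sin θ₁ − e)² = 60024.9879 → L = 245.0000 → L = 245
check at θ₃=228°: x = 217.8220 (printed 217.8220) ✓

r = 38, L = 245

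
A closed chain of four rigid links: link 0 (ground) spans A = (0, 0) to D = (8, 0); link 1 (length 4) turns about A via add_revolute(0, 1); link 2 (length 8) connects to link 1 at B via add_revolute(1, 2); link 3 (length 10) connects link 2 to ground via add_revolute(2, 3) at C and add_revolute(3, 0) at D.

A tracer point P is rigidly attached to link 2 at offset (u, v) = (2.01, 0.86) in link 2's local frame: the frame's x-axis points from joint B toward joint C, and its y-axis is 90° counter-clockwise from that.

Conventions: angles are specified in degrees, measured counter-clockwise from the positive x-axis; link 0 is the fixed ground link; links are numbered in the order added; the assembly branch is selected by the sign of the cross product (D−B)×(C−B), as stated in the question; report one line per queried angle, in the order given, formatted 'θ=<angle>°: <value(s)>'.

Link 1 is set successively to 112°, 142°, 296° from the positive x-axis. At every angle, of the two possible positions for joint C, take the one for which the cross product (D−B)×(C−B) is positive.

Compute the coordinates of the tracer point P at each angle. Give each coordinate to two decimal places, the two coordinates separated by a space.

A=(0,0), D=(8.00,0)
θ=112°: B = A + 4.00·(cos112°, sin112°) = (-1.4984, 3.7087)
θ=112°: |BD| = 10.1968
θ=112°: circle(B,8.00) ∩ circle(D,10.00): a=3.3331, h=7.2726
θ=112°:   candidates: C₊=(4.2516,9.2709) cross=74.157; C₋=(-1.0387,-4.2780) cross=-74.157
θ=112°:   branch + wants cross > 0 → take C=(4.2516,9.2709) (cross=74.157)
θ=112°: ex = (C−B)/|BC| = (0.7187,0.6953); ey = (-0.6953,0.7187)
θ=112°: P = B + 2.01·ex + 0.86·ey = (-0.6517,5.7244)
θ=142°: B = A + 4.00·(cos142°, sin142°) = (-3.1520, 2.4626)
θ=142°: |BD| = 11.4207
θ=142°: circle(B,8.00) ∩ circle(D,10.00): a=4.1343, h=6.8489
θ=142°:   candidates: C₊=(2.3618,8.2590) cross=78.220; C₋=(-0.5919,-5.1166) cross=-78.220
θ=142°:   branch + wants cross > 0 → take C=(2.3618,8.2590) (cross=78.220)
θ=142°: ex = (C−B)/|BC| = (0.6892,0.7245); ey = (-0.7245,0.6892)
θ=142°: P = B + 2.01·ex + 0.86·ey = (-2.3898,4.5117)
θ=296°: B = A + 4.00·(cos296°, sin296°) = (1.7535, -3.5952)
θ=296°: |BD| = 7.2072
θ=296°: circle(B,8.00) ∩ circle(D,10.00): a=1.1061, h=7.9232
θ=296°:   candidates: C₊=(-1.2401,3.8236) cross=57.104; C₋=(6.6645,-9.9104) cross=-57.104
θ=296°:   branch + wants cross > 0 → take C=(-1.2401,3.8236) (cross=57.104)
θ=296°: ex = (C−B)/|BC| = (-0.3742,0.9273); ey = (-0.9273,-0.3742)
θ=296°: P = B + 2.01·ex + 0.86·ey = (0.2038,-2.0530)

θ=112°: -0.65 5.72
θ=142°: -2.39 4.51
θ=296°: 0.20 -2.05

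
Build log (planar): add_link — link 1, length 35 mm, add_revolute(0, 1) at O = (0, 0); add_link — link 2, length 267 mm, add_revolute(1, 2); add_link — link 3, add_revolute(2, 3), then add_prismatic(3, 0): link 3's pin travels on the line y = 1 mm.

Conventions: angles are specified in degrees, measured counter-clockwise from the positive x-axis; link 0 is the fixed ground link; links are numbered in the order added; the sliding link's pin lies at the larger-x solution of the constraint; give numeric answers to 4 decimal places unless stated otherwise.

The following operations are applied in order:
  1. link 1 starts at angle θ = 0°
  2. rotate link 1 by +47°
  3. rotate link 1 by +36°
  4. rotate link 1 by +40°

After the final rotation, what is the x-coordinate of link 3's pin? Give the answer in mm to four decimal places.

geometry: r = 35 mm, L = 267 mm, e = 1 mm; θ starts at 0°
rotate link 1 by +47°: θ ← 0° +47° = 47°
rotate link 1 by +36°: θ ← 47° +36° = 83°
rotate link 1 by +40°: θ ← 83° +40° = 123°
crank pin P = (r cos θ, r sin θ) = (-19.062366, 29.353470)
h = r sin θ − e = 29.353470 − 1 = 28.353470
x = r cos θ + √(L² − h²) = -19.062366 + 265.490265 = 246.427899

246.4279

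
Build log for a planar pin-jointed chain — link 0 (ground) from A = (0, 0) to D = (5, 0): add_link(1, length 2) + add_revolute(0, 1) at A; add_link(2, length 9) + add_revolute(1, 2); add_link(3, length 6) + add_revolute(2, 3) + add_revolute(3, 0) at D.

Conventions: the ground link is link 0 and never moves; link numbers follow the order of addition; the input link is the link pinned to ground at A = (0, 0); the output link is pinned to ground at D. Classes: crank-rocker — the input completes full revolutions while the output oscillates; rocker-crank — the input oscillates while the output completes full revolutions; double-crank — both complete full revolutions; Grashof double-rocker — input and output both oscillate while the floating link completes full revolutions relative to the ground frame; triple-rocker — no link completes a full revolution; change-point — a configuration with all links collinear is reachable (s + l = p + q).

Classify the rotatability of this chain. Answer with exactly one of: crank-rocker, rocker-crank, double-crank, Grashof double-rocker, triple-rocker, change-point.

lengths: ground=5, input=2, coupler=9, output=6
sorted: s=2 (shortest), l=9 (longest), p+q=11
s + l = 11 vs p + q = 11
s + l = p + q → change-point (collinear configuration reachable)

change-point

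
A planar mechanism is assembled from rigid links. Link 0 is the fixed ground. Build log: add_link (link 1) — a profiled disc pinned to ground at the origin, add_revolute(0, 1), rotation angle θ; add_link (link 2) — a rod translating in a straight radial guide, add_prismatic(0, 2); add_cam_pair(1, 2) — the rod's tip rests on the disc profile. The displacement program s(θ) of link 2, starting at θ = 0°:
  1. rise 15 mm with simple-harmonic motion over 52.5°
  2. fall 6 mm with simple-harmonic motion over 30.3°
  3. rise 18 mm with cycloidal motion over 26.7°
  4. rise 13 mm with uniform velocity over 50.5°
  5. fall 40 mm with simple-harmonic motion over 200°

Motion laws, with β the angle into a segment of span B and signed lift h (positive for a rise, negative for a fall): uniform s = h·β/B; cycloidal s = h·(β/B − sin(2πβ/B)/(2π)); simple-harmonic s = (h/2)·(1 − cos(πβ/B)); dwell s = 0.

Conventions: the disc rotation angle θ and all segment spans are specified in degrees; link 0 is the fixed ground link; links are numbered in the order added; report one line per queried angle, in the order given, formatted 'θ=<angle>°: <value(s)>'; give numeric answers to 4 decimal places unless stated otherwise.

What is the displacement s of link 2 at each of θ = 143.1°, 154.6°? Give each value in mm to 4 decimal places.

seg 1 [0°–52.5°] simple-harmonic, h=15: full span → s += 15 → s = 15.0000
seg 2 [52.5°–82.8°] simple-harmonic, h=-6: full span → s += -6 → s = 9.0000
seg 3 [82.8°–109.5°] cycloidal, h=18: full span → s += 18 → s = 27.0000
seg 4 [109.5°–160°] uniform, h=13: θ=143.1° here. β=33.6, B=50.5. 13·33.6/50.5 = 8.6495 → s = 35.6495
seg 4 [109.5°–160°] uniform, h=13: θ=154.6° here. β=45.1, B=50.5. 13·45.1/50.5 = 11.6099 → s = 38.6099

θ=143.1°: 35.6495
θ=154.6°: 38.6099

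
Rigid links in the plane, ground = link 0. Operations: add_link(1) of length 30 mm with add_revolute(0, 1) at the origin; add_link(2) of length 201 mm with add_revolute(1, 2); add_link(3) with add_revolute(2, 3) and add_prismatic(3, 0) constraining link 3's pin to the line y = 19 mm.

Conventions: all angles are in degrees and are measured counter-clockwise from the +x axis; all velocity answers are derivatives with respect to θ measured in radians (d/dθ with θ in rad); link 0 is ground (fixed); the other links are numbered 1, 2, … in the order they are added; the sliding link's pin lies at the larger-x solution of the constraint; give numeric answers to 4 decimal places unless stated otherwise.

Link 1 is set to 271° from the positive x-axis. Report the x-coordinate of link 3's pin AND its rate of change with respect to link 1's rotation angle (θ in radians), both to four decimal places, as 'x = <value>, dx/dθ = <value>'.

geometry: r = 30 mm, L = 201 mm, e = 19 mm
crank pin P = (r cos θ, r sin θ) = (0.523572, -29.995431)
h = r sin θ − e = -29.995431 − 19 = -48.995431
x = r cos θ + √(L² − h²) = 0.523572 + 194.937035 = 195.460608
dx/dθ = −r sin θ − h·r cos θ/√(L² − h²) (θ in radians; h = -48.995431) = 30.127025

x = 195.4606, dx/dθ = 30.1270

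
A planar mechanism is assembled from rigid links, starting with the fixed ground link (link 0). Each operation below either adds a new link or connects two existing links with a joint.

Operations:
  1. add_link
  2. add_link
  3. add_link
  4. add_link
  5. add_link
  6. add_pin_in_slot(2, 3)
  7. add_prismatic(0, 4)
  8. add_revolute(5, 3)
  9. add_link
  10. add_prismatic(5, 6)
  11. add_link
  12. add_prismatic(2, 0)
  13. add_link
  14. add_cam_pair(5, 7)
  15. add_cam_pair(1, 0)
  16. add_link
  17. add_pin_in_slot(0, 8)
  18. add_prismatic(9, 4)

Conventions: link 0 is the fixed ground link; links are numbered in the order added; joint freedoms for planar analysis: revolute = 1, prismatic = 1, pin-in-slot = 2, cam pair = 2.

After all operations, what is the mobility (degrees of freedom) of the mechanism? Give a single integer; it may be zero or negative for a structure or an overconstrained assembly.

L=1 J1=0 J2=0
add link → L=2 J1=0 J2=0
add link → L=3 J1=0 J2=0
add link → L=4 J1=0 J2=0
add link → L=5 J1=0 J2=0
add link → L=6 J1=0 J2=0
PS@2,3 dof=2 J2 → L=6 J1=0 J2=1
P@0,4 dof=1 J1 → L=6 J1=1 J2=1
R@5,3 dof=1 J1 → L=6 J1=2 J2=1
add link → L=7 J1=2 J2=1
P@5,6 dof=1 J1 → L=7 J1=3 J2=1
add link → L=8 J1=3 J2=1
P@2,0 dof=1 J1 → L=8 J1=4 J2=1
add link → L=9 J1=4 J2=1
C@5,7 dof=2 J2 → L=9 J1=4 J2=2
C@1,0 dof=2 J2 → L=9 J1=4 J2=3
add link → L=10 J1=4 J2=3
PS@0,8 dof=2 J2 → L=10 J1=4 J2=4
P@9,4 dof=1 J1 → L=10 J1=5 J2=4
M=3(L−1)−2J1−J2=3·9−2·5−4=13

M = 13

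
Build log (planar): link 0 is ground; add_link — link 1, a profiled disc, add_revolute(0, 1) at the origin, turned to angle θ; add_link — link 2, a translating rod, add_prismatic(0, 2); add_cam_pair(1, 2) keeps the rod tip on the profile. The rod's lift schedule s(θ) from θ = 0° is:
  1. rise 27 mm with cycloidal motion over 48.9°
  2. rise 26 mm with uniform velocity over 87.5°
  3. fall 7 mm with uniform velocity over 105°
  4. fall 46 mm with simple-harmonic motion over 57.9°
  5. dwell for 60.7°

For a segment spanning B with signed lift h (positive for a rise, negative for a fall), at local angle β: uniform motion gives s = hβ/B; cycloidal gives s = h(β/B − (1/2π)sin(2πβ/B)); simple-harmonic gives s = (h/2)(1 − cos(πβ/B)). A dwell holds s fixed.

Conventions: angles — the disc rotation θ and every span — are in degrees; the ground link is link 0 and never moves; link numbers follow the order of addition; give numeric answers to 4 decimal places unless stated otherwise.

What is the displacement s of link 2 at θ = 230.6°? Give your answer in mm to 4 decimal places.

seg 1 [0°–48.9°] cycloidal, h=27: full span → s += 27 → s = 27.0000
seg 2 [48.9°–136.4°] uniform, h=26: full span → s += 26 → s = 53.0000
seg 3 [136.4°–241.4°] uniform, h=-7: θ=230.6° here. β=94.2, B=105. -7·94.2/105 = -6.2800 → s = 46.7200

46.7200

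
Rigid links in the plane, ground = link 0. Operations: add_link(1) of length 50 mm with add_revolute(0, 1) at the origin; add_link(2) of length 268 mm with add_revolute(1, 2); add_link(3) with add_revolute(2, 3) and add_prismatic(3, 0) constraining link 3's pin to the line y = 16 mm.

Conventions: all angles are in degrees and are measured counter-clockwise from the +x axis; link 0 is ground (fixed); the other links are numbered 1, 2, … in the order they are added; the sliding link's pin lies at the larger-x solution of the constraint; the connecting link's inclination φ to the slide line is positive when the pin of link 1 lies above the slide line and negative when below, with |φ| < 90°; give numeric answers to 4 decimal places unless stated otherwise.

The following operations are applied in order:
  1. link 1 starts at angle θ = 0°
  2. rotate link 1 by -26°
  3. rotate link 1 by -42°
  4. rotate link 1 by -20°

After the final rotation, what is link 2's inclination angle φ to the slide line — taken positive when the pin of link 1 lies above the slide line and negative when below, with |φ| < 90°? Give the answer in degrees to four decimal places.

geometry: r = 50 mm, L = 268 mm, e = 16 mm; θ starts at 0°
rotate link 1 by -26°: θ ← 0° -26° = -26°
rotate link 1 by -42°: θ ← -26° -42° = -68°
rotate link 1 by -20°: θ ← -68° -20° = -88°
h = r sin θ − e = -49.969541 − 16 = -65.969541
sin φ = h / L = -65.969541 / 268 = -0.24615501
φ = arcsin(-0.24615501) = -14.250101°

-14.2501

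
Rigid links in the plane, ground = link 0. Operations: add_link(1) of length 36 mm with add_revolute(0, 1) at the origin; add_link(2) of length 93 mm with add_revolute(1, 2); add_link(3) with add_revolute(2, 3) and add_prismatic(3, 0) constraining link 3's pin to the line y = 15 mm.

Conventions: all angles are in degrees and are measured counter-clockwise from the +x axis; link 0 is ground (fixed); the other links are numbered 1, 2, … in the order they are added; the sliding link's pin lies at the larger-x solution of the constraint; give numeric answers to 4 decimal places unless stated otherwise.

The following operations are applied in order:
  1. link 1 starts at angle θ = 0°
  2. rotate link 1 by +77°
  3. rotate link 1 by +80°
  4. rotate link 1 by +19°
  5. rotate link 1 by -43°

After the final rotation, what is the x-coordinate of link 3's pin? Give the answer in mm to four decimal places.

geometry: r = 36 mm, L = 93 mm, e = 15 mm; θ starts at 0°
rotate link 1 by +77°: θ ← 0° +77° = 77°
rotate link 1 by +80°: θ ← 77° +80° = 157°
rotate link 1 by +19°: θ ← 157° +19° = 176°
rotate link 1 by -43°: θ ← 176° -43° = 133°
crank pin P = (r cos θ, r sin θ) = (-24.551941, 26.328733)
h = r sin θ − e = 26.328733 − 15 = 11.328733
x = r cos θ + √(L² − h²) = -24.551941 + 92.307420 = 67.755479

67.7555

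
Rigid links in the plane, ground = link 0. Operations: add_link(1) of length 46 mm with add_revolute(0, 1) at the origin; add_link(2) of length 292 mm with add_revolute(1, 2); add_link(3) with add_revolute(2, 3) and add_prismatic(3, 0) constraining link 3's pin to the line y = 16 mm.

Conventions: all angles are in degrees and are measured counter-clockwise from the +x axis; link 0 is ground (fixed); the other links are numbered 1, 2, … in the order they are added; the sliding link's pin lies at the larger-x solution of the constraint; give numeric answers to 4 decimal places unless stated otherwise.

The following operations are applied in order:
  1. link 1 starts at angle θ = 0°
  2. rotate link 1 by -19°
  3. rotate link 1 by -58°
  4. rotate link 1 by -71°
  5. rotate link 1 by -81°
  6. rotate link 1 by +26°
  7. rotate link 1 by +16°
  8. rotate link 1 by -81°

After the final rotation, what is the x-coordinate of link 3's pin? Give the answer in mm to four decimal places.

geometry: r = 46 mm, L = 292 mm, e = 16 mm; θ starts at 0°
rotate link 1 by -19°: θ ← 0° -19° = -19°
rotate link 1 by -58°: θ ← -19° -58° = -77°
rotate link 1 by -71°: θ ← -77° -71° = -148°
rotate link 1 by -81°: θ ← -148° -81° = -229°
rotate link 1 by +26°: θ ← -229° +26° = -203°
rotate link 1 by +16°: θ ← -203° +16° = -187°
rotate link 1 by -81°: θ ← -187° -81° = -268°
crank pin P = (r cos θ, r sin θ) = (-1.605377, 45.971978)
h = r sin θ − e = 45.971978 − 16 = 29.971978
x = r cos θ + √(L² − h²) = -1.605377 + 290.457709 = 288.852332

288.8523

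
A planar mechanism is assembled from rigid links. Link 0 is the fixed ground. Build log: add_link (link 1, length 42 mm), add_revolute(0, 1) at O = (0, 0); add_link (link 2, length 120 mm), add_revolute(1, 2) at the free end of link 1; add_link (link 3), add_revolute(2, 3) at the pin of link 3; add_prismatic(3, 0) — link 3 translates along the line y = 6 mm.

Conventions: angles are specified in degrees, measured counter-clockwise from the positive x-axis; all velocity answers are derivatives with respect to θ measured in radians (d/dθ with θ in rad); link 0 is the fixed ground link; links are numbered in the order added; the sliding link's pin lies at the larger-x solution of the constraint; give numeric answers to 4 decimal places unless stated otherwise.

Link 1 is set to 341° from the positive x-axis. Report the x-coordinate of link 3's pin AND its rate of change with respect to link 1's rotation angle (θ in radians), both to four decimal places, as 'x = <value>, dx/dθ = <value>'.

geometry: r = 42 mm, L = 120 mm, e = 6 mm
crank pin P = (r cos θ, r sin θ) = (39.711780, -13.673862)
h = r sin θ − e = -13.673862 − 6 = -19.673862
x = r cos θ + √(L² − h²) = 39.711780 + 118.376261 = 158.088041
dx/dθ = −r sin θ − h·r cos θ/√(L² − h²) (θ in radians; h = -19.673862) = 20.273869

x = 158.0880, dx/dθ = 20.2739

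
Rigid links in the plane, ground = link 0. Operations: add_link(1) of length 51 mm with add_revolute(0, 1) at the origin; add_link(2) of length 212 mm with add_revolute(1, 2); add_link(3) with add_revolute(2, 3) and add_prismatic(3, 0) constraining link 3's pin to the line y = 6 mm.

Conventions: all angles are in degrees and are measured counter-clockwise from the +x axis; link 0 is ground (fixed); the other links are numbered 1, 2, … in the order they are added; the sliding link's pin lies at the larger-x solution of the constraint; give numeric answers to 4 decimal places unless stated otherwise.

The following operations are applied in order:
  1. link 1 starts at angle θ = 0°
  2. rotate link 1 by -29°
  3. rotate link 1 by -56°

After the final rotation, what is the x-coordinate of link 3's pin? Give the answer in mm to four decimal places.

geometry: r = 51 mm, L = 212 mm, e = 6 mm; θ starts at 0°
rotate link 1 by -29°: θ ← 0° -29° = -29°
rotate link 1 by -56°: θ ← -29° -56° = -85°
crank pin P = (r cos θ, r sin θ) = (4.444943, -50.805930)
h = r sin θ − e = -50.805930 − 6 = -56.805930
x = r cos θ + √(L² − h²) = 4.444943 + 204.247610 = 208.692553

208.6926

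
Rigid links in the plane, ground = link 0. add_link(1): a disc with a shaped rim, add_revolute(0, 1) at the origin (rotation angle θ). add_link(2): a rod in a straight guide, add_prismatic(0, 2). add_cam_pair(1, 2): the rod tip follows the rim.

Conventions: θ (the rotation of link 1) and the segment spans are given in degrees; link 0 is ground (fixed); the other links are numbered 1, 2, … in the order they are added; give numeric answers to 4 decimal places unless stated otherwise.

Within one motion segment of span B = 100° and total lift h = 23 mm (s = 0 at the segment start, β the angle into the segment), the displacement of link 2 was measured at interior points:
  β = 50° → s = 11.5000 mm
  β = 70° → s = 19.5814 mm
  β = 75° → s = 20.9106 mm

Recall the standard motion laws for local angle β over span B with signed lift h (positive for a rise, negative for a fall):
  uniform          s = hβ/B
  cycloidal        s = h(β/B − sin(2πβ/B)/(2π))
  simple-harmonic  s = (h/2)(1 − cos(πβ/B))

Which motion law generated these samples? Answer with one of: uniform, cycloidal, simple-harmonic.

candidates at β/B = r: uniform s = h·r (linear in β); cycloidal s = h·(r − sin(2πr)/(2π)); simple-harmonic s = (h/2)(1 − cos(πr))
β=50°: printed 11.5000 | uniform 11.5000, cycloidal 11.5000, simple-harmonic 11.5000
β=70°: printed 19.5814 | uniform 16.1000, cycloidal 19.5814, simple-harmonic 18.2595
β=75°: printed 20.9106 | uniform 17.2500, cycloidal 20.9106, simple-harmonic 19.6317
only one law matches every sample → cycloidal

cycloidal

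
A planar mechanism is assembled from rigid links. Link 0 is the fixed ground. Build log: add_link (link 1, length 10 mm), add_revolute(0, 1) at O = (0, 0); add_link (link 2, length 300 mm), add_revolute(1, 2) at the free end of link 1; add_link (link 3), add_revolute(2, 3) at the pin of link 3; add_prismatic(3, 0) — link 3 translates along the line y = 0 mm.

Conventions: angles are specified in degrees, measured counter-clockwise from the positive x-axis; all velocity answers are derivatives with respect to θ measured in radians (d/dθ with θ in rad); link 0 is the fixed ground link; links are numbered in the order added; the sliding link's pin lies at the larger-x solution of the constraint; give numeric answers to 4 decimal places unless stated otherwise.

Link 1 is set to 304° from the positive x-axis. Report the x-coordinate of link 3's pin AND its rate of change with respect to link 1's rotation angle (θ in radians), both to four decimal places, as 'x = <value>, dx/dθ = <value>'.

geometry: r = 10 mm, L = 300 mm, e = 0 mm
crank pin P = (r cos θ, r sin θ) = (5.591929, -8.290376)
h = r sin θ − e = -8.290376 − 0 = -8.290376
x = r cos θ + √(L² − h²) = 5.591929 + 299.885428 = 305.477357
dx/dθ = −r sin θ − h·r cos θ/√(L² − h²) (θ in radians; h = -8.290376) = 8.444965

x = 305.4774, dx/dθ = 8.4450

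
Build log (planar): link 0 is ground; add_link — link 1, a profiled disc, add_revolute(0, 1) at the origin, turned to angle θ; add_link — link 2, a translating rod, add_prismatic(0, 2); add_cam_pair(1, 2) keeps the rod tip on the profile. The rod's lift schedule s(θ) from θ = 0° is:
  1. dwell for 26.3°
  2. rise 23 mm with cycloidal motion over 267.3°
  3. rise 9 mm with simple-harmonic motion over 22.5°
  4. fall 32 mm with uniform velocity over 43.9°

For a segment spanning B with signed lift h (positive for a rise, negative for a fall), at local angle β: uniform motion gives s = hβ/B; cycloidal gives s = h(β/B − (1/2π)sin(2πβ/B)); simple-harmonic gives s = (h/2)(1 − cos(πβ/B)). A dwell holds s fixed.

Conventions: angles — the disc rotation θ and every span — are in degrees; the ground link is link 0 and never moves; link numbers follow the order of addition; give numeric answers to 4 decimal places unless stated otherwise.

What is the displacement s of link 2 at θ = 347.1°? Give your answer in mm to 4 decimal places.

seg 1 [0°–26.3°] dwell: s stays 0.0000
seg 2 [26.3°–293.6°] cycloidal, h=23: full span → s += 23 → s = 23.0000
seg 3 [293.6°–316.1°] simple-harmonic, h=9: full span → s += 9 → s = 32.0000
seg 4 [316.1°–360°] uniform, h=-32: θ=347.1° here. β=31, B=43.9. -32·31/43.9 = -22.5968 → s = 9.4032

9.4032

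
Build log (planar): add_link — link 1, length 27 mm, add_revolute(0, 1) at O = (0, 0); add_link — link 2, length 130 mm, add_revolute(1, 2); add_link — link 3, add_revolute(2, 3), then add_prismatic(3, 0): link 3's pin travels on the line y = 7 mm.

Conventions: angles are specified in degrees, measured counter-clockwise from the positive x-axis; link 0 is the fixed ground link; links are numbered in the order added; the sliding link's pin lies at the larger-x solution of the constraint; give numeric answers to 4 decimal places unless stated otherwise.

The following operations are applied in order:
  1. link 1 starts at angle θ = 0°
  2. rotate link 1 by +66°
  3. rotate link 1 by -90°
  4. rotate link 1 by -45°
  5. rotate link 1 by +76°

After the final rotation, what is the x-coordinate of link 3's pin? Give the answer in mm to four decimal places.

geometry: r = 27 mm, L = 130 mm, e = 7 mm; θ starts at 0°
rotate link 1 by +66°: θ ← 0° +66° = 66°
rotate link 1 by -90°: θ ← 66° -90° = -24°
rotate link 1 by -45°: θ ← -24° -45° = -69°
rotate link 1 by +76°: θ ← -69° +76° = 7°
crank pin P = (r cos θ, r sin θ) = (26.798746, 3.290472)
h = r sin θ − e = 3.290472 − 7 = -3.709528
x = r cos θ + √(L² − h²) = 26.798746 + 129.947064 = 156.745810

156.7458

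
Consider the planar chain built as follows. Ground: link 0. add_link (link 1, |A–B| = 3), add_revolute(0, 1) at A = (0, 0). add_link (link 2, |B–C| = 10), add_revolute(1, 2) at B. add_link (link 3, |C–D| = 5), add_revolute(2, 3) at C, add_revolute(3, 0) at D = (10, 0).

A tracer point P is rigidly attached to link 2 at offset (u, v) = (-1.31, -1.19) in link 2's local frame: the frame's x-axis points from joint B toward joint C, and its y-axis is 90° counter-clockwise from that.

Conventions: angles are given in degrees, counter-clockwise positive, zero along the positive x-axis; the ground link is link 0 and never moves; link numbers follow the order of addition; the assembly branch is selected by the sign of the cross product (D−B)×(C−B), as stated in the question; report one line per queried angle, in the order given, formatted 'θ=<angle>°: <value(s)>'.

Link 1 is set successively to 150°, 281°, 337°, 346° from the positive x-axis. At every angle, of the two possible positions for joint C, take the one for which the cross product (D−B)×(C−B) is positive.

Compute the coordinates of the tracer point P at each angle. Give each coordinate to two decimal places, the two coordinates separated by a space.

A=(0,0), D=(10.00,0)
θ=150°: B = A + 3.00·(cos150°, sin150°) = (-2.5981, 1.5000)
θ=150°: |BD| = 12.6871
θ=150°: circle(B,10.00) ∩ circle(D,5.00): a=9.2993, h=3.6774
θ=150°:   candidates: C₊=(7.0708,4.0521) cross=46.655; C₋=(6.2012,-3.2510) cross=-46.655
θ=150°:   branch + wants cross > 0 → take C=(7.0708,4.0521) (cross=46.655)
θ=150°: ex = (C−B)/|BC| = (0.9669,0.2552); ey = (-0.2552,0.9669)
θ=150°: P = B + -1.31·ex + -1.19·ey = (-3.5610,0.0151)
θ=281°: B = A + 3.00·(cos281°, sin281°) = (0.5724, -2.9449)
θ=281°: |BD| = 9.8768
θ=281°: circle(B,10.00) ∩ circle(D,5.00): a=8.7352, h=4.8679
θ=281°:   candidates: C₊=(7.4589,4.3061) cross=48.080; C₋=(10.3617,-4.9869) cross=-48.080
θ=281°:   branch + wants cross > 0 → take C=(7.4589,4.3061) (cross=48.080)
θ=281°: ex = (C−B)/|BC| = (0.6886,0.7251); ey = (-0.7251,0.6886)
θ=281°: P = B + -1.31·ex + -1.19·ey = (0.5332,-4.7142)
θ=337°: B = A + 3.00·(cos337°, sin337°) = (2.7615, -1.1722)
θ=337°: |BD| = 7.3328
θ=337°: circle(B,10.00) ∩ circle(D,5.00): a=8.7804, h=4.7859
θ=337°:   candidates: C₊=(10.6640,4.9557) cross=35.094; C₋=(12.1941,-4.4929) cross=-35.094
θ=337°:   branch + wants cross > 0 → take C=(10.6640,4.9557) (cross=35.094)
θ=337°: ex = (C−B)/|BC| = (0.7902,0.6128); ey = (-0.6128,0.7902)
θ=337°: P = B + -1.31·ex + -1.19·ey = (2.4555,-2.9153)
θ=346°: B = A + 3.00·(cos346°, sin346°) = (2.9109, -0.7258)
θ=346°: |BD| = 7.1262
θ=346°: circle(B,10.00) ∩ circle(D,5.00): a=8.8254, h=4.7024
θ=346°:   candidates: C₊=(11.2115,4.8510) cross=33.510; C₋=(12.1693,-4.5049) cross=-33.510
θ=346°:   branch + wants cross > 0 → take C=(11.2115,4.8510) (cross=33.510)
θ=346°: ex = (C−B)/|BC| = (0.8301,0.5577); ey = (-0.5577,0.8301)
θ=346°: P = B + -1.31·ex + -1.19·ey = (2.4871,-2.4441)

θ=150°: -3.56 0.02
θ=281°: 0.53 -4.71
θ=337°: 2.46 -2.92
θ=346°: 2.49 -2.44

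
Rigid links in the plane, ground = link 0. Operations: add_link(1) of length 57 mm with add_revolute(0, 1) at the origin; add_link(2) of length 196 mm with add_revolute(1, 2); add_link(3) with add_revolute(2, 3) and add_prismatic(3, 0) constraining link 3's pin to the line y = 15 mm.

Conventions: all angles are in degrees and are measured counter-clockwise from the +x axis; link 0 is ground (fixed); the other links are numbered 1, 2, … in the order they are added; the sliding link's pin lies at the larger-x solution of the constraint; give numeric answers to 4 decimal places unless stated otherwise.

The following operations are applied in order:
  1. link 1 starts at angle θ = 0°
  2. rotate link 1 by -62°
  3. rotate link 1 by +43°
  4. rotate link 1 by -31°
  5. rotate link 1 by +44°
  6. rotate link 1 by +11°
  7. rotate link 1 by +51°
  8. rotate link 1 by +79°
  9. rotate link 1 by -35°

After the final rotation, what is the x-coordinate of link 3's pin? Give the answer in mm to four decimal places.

geometry: r = 57 mm, L = 196 mm, e = 15 mm; θ starts at 0°
rotate link 1 by -62°: θ ← 0° -62° = -62°
rotate link 1 by +43°: θ ← -62° +43° = -19°
rotate link 1 by -31°: θ ← -19° -31° = -50°
rotate link 1 by +44°: θ ← -50° +44° = -6°
rotate link 1 by +11°: θ ← -6° +11° = 5°
rotate link 1 by +51°: θ ← 5° +51° = 56°
rotate link 1 by +79°: θ ← 56° +79° = 135°
rotate link 1 by -35°: θ ← 135° -35° = 100°
crank pin P = (r cos θ, r sin θ) = (-9.897946, 56.134042)
h = r sin θ − e = 56.134042 − 15 = 41.134042
x = r cos θ + √(L² − h²) = -9.897946 + 191.635045 = 181.737099

181.7371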